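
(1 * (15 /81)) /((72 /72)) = 5 /27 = 0.19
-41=-41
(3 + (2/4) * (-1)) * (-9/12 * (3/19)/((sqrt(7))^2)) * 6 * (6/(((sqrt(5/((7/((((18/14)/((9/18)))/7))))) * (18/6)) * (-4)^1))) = 9 * sqrt(70)/304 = 0.25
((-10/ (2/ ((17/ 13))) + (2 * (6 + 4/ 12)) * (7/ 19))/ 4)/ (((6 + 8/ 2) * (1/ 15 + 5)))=-73/ 7904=-0.01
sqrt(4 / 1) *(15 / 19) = 30 / 19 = 1.58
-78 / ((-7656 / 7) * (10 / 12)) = 273 / 3190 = 0.09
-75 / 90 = -5 / 6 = -0.83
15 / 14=1.07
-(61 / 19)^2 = -10.31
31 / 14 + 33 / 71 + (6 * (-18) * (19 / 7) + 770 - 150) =327559 / 994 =329.54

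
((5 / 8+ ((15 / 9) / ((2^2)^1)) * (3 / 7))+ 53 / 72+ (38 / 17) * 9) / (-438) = -23195 / 469098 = -0.05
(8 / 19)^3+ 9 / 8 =65827 / 54872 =1.20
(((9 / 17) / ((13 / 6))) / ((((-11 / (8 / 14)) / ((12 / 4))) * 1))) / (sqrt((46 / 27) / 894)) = -5832 * sqrt(3427) / 391391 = -0.87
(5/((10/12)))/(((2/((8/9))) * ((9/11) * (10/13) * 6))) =286/405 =0.71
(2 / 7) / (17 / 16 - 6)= -32 / 553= -0.06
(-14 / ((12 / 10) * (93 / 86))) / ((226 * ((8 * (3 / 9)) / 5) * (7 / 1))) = -1075 / 84072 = -0.01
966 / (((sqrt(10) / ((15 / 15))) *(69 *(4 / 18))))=63 *sqrt(10) / 10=19.92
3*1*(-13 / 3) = -13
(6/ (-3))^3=-8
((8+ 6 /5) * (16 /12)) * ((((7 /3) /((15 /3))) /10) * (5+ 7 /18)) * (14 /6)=218638 /30375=7.20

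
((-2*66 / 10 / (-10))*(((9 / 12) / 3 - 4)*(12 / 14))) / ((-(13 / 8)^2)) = 9504 / 5915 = 1.61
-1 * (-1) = 1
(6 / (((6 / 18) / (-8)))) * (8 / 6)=-192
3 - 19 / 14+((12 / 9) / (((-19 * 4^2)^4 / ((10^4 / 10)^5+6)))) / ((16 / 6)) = 3500098218246165 / 59785019392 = 58544.74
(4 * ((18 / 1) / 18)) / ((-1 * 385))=-4 / 385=-0.01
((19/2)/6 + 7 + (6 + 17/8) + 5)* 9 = 1563/8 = 195.38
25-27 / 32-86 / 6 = 943 / 96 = 9.82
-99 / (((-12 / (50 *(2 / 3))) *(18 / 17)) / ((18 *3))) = 14025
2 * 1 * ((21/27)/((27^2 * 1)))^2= 98/43046721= 0.00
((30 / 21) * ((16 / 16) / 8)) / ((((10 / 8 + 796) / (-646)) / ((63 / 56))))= -4845 / 29764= -0.16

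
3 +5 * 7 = 38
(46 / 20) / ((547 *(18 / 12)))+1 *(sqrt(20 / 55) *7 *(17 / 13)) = 23 / 8205+238 *sqrt(11) / 143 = 5.52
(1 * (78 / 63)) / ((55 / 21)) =26 / 55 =0.47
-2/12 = -1/6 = -0.17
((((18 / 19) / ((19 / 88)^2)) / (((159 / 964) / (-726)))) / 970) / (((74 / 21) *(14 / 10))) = -24388860672 / 1304698403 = -18.69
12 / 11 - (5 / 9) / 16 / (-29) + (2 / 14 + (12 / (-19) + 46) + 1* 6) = 321379747 / 6109488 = 52.60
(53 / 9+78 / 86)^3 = 18191447000 / 57960603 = 313.86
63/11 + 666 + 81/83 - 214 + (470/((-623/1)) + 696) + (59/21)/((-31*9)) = 549372628811/476084763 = 1153.94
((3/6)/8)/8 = 1/128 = 0.01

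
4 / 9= 0.44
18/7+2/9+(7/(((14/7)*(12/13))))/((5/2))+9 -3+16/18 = 14111/1260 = 11.20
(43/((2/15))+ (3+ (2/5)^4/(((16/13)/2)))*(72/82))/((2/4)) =16664997/25625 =650.34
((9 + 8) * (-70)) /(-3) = 1190 /3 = 396.67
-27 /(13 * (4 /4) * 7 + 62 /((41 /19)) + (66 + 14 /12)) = -6642 /45977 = -0.14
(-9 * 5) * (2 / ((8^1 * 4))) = -45 / 16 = -2.81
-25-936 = -961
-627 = -627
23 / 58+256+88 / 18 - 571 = -161671 / 522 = -309.71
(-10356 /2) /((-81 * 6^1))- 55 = -3592 /81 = -44.35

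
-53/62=-0.85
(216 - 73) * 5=715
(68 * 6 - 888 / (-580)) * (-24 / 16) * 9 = -801657 / 145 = -5528.67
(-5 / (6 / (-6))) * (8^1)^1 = 40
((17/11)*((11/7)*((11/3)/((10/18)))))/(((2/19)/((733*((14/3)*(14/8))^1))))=18230443/20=911522.15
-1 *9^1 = -9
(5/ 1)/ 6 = 5/ 6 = 0.83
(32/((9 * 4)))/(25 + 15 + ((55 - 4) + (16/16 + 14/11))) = 44/4617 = 0.01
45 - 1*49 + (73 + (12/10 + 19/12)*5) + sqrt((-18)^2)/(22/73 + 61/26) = 1803281/20100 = 89.72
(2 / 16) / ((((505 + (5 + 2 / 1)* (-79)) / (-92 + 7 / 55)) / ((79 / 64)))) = 399187 / 1351680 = 0.30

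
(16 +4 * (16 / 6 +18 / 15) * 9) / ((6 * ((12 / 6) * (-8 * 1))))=-97 / 60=-1.62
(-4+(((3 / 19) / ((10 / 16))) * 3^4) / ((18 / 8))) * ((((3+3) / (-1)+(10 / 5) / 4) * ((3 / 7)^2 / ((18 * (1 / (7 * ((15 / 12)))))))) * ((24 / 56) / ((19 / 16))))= -15972 / 17689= -0.90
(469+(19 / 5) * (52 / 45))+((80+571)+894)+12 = 456838 / 225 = 2030.39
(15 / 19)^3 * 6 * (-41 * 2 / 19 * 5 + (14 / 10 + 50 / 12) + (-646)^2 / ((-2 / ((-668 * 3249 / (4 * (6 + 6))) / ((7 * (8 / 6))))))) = 10889798732621325 / 3648988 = 2984333939.33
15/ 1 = 15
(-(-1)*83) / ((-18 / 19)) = -1577 / 18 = -87.61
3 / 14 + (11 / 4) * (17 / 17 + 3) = 157 / 14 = 11.21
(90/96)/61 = 15/976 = 0.02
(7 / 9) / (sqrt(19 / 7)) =7 * sqrt(133) / 171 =0.47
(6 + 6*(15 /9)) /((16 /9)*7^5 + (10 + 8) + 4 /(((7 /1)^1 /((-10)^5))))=-504 /858241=-0.00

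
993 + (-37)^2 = 2362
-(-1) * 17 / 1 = 17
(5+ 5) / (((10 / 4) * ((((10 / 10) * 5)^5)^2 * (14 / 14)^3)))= 4 / 9765625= 0.00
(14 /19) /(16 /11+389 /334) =0.28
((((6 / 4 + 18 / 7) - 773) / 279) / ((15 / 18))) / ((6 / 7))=-2153 / 558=-3.86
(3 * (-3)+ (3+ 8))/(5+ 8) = 0.15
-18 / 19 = -0.95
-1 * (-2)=2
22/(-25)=-22/25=-0.88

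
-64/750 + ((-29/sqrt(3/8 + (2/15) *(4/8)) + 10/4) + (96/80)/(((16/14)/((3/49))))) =-41.16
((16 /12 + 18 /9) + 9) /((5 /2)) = 74 /15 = 4.93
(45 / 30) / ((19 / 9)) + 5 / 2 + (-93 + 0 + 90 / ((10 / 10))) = 0.21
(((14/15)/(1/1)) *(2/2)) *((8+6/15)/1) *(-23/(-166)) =2254/2075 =1.09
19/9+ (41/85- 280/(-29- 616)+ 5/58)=3.11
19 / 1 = 19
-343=-343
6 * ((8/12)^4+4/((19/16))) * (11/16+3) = 40474/513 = 78.90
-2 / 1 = -2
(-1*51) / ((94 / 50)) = -1275 / 47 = -27.13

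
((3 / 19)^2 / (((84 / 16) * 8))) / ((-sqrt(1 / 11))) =-3 * sqrt(11) / 5054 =-0.00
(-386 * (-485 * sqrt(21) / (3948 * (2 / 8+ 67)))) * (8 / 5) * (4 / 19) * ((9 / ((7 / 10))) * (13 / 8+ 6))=274075440 * sqrt(21) / 11770633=106.70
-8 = -8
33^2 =1089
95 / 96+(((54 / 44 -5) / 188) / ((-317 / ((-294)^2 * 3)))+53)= 70.41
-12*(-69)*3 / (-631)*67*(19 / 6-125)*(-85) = -1723500630 / 631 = -2731379.76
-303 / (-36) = 101 / 12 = 8.42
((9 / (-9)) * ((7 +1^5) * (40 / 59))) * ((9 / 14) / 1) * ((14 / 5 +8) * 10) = -155520 / 413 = -376.56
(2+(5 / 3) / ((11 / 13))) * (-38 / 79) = -4978 / 2607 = -1.91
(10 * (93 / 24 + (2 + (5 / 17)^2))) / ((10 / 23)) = 317009 / 2312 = 137.11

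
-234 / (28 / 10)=-83.57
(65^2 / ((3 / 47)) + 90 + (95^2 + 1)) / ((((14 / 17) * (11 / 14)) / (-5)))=-19203455 / 33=-581922.88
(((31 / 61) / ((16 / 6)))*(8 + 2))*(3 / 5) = 279 / 244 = 1.14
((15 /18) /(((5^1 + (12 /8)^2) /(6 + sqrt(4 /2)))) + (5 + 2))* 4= 40* sqrt(2) /87 + 892 /29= 31.41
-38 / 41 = -0.93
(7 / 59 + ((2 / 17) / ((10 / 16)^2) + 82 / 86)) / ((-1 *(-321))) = 1480736 / 346110225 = 0.00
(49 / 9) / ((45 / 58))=2842 / 405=7.02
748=748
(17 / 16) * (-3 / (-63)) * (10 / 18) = 85 / 3024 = 0.03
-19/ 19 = -1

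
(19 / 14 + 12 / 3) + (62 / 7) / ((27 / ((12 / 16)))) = 353 / 63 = 5.60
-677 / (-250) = 677 / 250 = 2.71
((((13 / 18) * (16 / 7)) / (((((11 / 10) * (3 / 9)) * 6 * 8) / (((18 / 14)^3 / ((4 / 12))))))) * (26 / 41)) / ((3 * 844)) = 0.00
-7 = -7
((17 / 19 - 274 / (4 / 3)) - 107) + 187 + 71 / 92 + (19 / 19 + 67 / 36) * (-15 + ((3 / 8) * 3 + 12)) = -129.20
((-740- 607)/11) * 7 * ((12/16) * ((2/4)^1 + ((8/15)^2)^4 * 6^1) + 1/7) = -3918856362677/8353125000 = -469.15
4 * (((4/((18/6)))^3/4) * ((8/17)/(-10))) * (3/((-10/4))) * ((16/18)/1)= 4096/34425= 0.12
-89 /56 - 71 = -4065 /56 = -72.59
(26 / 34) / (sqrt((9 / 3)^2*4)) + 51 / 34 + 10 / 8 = 587 / 204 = 2.88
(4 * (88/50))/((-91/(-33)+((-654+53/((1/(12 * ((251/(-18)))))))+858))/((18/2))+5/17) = -0.01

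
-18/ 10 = -9/ 5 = -1.80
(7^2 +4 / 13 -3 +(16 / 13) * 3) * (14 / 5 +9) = 590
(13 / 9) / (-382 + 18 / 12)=-26 / 6849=-0.00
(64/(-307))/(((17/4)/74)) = -18944/5219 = -3.63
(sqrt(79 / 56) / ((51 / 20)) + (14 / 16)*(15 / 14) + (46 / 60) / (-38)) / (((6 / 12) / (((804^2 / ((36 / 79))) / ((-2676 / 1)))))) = -1466.34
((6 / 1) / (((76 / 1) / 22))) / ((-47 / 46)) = -1518 / 893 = -1.70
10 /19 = 0.53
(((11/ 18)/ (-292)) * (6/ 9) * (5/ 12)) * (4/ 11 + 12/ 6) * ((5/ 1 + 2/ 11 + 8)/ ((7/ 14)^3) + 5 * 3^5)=-944125/ 520344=-1.81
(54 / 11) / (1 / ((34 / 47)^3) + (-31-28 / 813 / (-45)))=-77648589360 / 448542347803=-0.17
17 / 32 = 0.53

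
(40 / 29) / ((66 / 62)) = 1240 / 957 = 1.30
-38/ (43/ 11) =-418/ 43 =-9.72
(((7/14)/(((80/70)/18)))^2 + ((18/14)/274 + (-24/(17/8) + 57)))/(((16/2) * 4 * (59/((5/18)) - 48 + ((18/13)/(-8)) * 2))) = 2435347525/118679579648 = 0.02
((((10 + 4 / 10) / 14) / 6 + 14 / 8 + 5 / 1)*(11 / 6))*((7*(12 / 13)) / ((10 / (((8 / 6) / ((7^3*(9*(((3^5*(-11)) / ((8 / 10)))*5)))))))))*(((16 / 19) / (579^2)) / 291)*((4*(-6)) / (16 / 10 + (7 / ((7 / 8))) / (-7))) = 92384 / 968329584123071625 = 0.00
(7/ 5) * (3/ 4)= 21/ 20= 1.05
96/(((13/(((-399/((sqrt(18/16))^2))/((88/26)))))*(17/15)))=-127680/187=-682.78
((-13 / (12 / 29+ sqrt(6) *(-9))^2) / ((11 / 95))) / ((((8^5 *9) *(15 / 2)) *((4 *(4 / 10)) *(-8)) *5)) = 6024083 *sqrt(6) / 240691676179857408+ 428956255 / 262572737650753536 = 0.00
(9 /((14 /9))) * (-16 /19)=-648 /133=-4.87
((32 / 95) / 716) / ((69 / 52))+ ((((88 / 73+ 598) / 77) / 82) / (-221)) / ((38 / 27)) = 5907947657 / 119521335823890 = 0.00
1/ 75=0.01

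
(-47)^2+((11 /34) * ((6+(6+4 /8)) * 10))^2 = 4444229 /1156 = 3844.49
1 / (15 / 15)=1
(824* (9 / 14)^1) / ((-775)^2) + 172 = 723156208 / 4204375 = 172.00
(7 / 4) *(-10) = -35 / 2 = -17.50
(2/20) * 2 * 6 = 6/5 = 1.20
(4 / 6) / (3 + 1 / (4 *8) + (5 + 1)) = 64 / 867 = 0.07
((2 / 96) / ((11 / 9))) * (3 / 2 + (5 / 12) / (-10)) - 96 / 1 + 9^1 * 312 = 3818531 / 1408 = 2712.02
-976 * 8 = -7808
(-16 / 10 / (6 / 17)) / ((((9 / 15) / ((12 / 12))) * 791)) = -68 / 7119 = -0.01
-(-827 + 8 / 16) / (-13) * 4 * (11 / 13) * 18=-654588 / 169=-3873.30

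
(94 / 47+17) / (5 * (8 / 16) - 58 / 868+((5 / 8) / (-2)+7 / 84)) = 197904 / 22957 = 8.62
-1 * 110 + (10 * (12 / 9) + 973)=2629 / 3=876.33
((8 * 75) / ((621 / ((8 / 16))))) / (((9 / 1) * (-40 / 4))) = -10 / 1863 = -0.01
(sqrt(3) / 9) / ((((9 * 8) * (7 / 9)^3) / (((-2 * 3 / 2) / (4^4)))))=-27 * sqrt(3) / 702464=-0.00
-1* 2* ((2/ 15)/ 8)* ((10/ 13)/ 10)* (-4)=2/ 195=0.01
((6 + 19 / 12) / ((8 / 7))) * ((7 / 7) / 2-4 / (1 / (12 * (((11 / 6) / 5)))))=-36309 / 320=-113.47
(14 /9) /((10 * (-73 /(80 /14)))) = -8 /657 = -0.01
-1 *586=-586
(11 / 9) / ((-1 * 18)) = -11 / 162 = -0.07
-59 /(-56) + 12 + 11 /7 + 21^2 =3645 /8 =455.62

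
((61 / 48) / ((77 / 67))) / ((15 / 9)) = 4087 / 6160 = 0.66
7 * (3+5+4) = 84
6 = 6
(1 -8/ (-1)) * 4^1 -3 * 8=12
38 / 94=19 / 47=0.40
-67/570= -0.12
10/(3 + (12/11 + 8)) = 110/133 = 0.83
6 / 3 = 2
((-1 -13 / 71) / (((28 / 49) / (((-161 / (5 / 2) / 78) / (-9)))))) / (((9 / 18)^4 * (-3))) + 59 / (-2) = -7099247 / 249210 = -28.49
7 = 7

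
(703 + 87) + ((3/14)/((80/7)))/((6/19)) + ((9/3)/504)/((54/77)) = 20478559/25920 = 790.07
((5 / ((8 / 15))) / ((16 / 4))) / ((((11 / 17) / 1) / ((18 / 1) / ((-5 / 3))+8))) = -10.14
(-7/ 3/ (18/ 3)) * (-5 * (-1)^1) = -35/ 18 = -1.94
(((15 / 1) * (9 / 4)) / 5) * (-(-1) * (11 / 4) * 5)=1485 / 16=92.81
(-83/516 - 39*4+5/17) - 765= -8077843/8772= -920.87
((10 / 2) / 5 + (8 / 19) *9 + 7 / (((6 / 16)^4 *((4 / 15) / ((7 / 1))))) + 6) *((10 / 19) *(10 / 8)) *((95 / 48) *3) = 596531875 / 16416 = 36338.44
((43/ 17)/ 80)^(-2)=1849600/ 1849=1000.32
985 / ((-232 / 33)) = -32505 / 232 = -140.11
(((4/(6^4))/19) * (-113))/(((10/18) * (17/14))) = -791/29070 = -0.03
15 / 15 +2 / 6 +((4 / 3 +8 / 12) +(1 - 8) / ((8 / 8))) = -11 / 3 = -3.67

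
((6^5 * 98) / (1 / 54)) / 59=41150592 / 59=697467.66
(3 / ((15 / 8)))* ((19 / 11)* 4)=608 / 55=11.05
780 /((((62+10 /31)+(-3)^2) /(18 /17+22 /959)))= 142146160 /12015311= 11.83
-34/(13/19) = -646/13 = -49.69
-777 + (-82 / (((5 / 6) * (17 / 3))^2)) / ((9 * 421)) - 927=-5183102352 / 3041725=-1704.00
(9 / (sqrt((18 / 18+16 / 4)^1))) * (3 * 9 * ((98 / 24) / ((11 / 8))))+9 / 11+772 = 7938 * sqrt(5) / 55+8501 / 11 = 1095.54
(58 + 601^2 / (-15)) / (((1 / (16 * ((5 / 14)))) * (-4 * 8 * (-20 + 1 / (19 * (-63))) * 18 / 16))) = -13692578 / 71823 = -190.64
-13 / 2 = -6.50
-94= -94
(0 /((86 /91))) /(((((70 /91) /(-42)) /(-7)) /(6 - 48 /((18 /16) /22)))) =0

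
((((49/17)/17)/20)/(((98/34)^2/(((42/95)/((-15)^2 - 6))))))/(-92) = -1/44661400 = -0.00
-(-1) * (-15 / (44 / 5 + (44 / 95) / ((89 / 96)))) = -126825 / 78628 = -1.61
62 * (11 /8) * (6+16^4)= 11174911 /2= 5587455.50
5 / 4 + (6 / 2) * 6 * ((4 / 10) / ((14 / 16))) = 1327 / 140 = 9.48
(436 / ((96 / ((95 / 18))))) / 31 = 10355 / 13392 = 0.77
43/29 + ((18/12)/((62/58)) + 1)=6987/1798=3.89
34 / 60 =17 / 30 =0.57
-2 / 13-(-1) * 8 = 102 / 13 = 7.85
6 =6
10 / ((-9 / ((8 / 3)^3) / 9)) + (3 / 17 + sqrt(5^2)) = -84664 / 459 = -184.45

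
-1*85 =-85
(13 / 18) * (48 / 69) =104 / 207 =0.50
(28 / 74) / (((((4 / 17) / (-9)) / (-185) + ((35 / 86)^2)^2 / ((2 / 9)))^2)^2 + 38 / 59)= 2052703215800054735440817612905776689313754644480000 / 3495334428548918969457533387393637615733638725159579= 0.59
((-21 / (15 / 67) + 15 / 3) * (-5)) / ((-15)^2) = 148 / 75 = 1.97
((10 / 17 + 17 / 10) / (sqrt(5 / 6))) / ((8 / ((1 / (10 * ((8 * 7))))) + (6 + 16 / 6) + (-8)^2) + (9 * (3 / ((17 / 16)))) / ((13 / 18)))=15171 * sqrt(30) / 152087300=0.00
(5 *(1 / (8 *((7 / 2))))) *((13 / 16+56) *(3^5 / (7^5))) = 1104435 / 7529536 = 0.15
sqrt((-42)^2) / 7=6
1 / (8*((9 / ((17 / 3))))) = 17 / 216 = 0.08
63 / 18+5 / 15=23 / 6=3.83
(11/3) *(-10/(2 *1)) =-55/3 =-18.33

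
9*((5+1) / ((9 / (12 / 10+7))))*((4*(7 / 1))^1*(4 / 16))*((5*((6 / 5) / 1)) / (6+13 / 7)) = 72324 / 275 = 263.00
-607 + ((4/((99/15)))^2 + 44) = -612707/1089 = -562.63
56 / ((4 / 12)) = 168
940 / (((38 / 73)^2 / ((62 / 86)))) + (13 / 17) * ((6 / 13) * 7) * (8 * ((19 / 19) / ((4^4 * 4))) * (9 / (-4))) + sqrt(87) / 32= sqrt(87) / 32 + 168949387433 / 67556096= 2501.17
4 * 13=52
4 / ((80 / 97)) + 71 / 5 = 381 / 20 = 19.05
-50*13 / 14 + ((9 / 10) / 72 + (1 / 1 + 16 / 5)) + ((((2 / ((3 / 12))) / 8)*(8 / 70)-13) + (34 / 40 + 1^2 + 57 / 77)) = -323471 / 6160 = -52.51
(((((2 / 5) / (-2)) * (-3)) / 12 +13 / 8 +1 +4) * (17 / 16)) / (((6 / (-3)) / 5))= -17.73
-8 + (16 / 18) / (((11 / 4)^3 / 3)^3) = -8.00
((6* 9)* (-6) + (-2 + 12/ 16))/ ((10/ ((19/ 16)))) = -24719/ 640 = -38.62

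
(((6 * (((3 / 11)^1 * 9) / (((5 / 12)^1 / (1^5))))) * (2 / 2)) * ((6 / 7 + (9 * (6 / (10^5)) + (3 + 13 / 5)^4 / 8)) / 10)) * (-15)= -31584733461 / 4812500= -6563.06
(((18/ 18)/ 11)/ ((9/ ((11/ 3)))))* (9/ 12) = 1/ 36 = 0.03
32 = 32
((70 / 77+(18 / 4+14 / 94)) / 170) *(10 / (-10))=-0.03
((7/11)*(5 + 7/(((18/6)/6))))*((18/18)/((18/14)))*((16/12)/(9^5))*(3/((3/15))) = 18620/5845851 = 0.00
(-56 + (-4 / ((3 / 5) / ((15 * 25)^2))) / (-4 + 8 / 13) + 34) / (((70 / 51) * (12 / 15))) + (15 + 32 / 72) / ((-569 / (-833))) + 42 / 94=37400951310901 / 148263192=252260.53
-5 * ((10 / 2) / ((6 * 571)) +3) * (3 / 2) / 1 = -51415 / 2284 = -22.51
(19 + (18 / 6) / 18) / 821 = 115 / 4926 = 0.02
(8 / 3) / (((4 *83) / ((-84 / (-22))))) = 28 / 913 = 0.03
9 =9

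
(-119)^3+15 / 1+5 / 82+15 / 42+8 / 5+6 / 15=-483635634 / 287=-1685141.58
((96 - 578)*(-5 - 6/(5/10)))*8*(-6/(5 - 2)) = -131104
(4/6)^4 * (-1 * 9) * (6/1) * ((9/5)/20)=-24/25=-0.96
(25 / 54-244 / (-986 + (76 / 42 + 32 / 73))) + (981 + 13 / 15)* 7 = 6873.78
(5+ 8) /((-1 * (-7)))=13 /7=1.86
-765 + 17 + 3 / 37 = -27673 / 37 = -747.92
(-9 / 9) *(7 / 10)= -7 / 10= -0.70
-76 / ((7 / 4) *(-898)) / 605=152 / 1901515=0.00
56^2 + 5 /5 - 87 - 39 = 3011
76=76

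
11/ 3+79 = 248/ 3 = 82.67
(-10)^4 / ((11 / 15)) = 150000 / 11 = 13636.36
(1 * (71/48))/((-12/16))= -71/36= -1.97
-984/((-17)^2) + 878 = 252758/289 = 874.60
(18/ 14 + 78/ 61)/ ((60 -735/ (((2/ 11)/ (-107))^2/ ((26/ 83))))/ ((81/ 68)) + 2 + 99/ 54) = -1635930/ 42704883724111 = -0.00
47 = 47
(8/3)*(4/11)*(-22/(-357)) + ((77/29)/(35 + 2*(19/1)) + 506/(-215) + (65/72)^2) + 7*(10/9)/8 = -132004363867/280783298880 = -0.47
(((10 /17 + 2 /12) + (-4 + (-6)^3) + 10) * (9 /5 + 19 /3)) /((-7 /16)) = 3889.97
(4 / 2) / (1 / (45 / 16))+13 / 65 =233 / 40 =5.82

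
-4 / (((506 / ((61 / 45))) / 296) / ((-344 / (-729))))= -1.50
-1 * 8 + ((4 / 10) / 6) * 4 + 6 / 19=-2114 / 285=-7.42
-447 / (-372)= 149 / 124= 1.20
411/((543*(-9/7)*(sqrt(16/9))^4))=-0.19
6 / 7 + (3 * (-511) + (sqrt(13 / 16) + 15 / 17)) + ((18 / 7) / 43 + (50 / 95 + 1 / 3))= -1529.44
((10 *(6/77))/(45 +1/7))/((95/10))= 30/16511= 0.00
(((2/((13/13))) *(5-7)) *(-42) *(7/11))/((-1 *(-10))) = 588/55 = 10.69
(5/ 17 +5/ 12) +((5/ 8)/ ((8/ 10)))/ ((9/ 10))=3865/ 2448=1.58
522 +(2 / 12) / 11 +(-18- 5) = 32935 / 66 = 499.02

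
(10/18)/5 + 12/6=19/9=2.11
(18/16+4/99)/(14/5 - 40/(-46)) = 106145/334224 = 0.32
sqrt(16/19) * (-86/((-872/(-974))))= -41882 * sqrt(19)/2071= -88.15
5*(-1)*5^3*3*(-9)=16875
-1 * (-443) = 443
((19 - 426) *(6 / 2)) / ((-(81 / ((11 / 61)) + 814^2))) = 13431 / 7293497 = 0.00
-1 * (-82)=82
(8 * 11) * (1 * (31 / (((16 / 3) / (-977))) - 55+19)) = -502903.50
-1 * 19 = -19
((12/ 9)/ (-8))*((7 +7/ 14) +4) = -23/ 12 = -1.92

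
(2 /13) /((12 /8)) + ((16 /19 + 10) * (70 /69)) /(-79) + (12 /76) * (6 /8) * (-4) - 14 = -342749 /23621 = -14.51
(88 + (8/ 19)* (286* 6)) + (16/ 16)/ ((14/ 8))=107876/ 133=811.10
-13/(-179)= 13/179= 0.07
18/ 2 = 9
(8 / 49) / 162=4 / 3969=0.00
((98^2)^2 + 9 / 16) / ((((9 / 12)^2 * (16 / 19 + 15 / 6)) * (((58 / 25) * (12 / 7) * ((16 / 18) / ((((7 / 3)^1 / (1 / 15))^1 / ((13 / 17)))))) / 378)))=183938844062570625 / 766064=240108977921.65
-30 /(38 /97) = -1455 /19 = -76.58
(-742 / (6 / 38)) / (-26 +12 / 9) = 7049 / 37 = 190.51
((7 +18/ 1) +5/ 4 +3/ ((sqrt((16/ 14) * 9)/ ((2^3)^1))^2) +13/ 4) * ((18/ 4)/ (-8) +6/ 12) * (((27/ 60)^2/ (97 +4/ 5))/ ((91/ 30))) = -7803/ 3797248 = -0.00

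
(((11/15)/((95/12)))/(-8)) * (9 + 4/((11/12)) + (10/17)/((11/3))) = -2529/16150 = -0.16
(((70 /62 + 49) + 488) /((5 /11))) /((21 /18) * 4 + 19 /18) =3303036 /15965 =206.89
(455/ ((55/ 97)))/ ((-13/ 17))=-1049.36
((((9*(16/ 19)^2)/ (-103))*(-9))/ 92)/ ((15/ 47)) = 81216/ 4276045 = 0.02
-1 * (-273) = 273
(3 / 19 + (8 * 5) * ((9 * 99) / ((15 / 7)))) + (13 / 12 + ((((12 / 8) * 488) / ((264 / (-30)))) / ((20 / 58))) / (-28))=16641.86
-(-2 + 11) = -9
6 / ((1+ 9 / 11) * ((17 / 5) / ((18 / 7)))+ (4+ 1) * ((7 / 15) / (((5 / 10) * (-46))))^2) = 1571130 / 630049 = 2.49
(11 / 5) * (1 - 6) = -11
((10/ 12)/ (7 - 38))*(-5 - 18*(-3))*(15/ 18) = -1225/ 1116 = -1.10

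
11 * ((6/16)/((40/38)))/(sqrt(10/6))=627 * sqrt(15)/800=3.04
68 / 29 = 2.34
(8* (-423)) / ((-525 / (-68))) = -76704 / 175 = -438.31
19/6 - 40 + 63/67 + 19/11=-151081/4422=-34.17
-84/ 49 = -12/ 7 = -1.71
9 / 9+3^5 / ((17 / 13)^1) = 3176 / 17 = 186.82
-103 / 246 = -0.42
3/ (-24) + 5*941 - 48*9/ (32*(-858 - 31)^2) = 29746892011/ 6322568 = 4704.87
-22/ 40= -11/ 20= -0.55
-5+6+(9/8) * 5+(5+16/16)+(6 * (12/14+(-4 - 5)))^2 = 940661/392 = 2399.65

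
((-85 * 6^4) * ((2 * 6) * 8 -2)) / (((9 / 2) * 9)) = -255680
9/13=0.69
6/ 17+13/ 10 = 1.65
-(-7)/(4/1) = 7/4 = 1.75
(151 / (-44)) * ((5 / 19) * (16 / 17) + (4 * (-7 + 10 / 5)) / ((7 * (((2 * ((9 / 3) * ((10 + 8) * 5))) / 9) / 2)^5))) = -102740351227 / 120873060000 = -0.85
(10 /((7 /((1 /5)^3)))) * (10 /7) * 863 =3452 /245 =14.09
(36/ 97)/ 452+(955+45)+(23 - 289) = 8045383/ 10961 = 734.00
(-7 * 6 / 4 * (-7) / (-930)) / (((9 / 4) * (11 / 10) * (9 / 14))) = -1372 / 27621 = -0.05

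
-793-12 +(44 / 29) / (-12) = -70046 / 87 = -805.13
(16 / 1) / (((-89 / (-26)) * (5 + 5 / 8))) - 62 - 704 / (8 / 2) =-949862 / 4005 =-237.17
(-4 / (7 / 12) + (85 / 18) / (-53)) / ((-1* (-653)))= -46387 / 4360734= -0.01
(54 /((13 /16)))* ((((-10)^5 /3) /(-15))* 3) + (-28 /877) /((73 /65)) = 368760936340 /832273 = 443076.89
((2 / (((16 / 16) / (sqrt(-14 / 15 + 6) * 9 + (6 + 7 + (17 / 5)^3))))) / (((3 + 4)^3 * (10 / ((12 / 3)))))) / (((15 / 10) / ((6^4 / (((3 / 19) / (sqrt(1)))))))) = 131328 * sqrt(285) / 8575 + 20443392 / 30625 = 926.09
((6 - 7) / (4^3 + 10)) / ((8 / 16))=-1 / 37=-0.03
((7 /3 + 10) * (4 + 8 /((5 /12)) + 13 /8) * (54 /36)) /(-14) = -36741 /1120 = -32.80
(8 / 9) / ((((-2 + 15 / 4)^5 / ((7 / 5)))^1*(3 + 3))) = 4096 / 324135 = 0.01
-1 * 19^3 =-6859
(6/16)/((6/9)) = 9/16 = 0.56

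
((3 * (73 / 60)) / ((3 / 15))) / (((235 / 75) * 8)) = 1095 / 1504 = 0.73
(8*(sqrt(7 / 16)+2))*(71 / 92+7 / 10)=677*sqrt(7) / 230+2708 / 115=31.34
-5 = -5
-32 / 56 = -4 / 7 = -0.57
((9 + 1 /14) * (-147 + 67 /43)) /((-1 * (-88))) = -397129 /26488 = -14.99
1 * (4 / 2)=2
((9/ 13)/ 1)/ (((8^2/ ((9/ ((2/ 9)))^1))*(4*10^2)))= 729/ 665600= 0.00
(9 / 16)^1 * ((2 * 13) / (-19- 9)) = -117 / 224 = -0.52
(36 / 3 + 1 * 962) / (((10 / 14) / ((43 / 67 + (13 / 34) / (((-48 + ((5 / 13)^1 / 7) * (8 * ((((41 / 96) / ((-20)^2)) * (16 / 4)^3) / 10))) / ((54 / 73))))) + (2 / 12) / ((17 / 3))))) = 247100915022227 / 272372526865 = 907.22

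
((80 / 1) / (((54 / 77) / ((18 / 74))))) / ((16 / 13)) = 5005 / 222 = 22.55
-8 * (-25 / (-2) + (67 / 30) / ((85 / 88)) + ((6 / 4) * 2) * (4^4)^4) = -131425999408684 / 1275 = -103079215222.50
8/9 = 0.89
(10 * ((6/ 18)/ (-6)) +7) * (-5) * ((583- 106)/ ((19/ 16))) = -245920/ 19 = -12943.16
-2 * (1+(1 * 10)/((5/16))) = -66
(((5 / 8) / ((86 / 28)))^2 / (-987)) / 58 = -175 / 241937952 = -0.00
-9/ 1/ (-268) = 9/ 268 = 0.03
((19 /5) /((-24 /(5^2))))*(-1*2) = 95 /12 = 7.92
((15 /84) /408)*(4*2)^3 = 80 /357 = 0.22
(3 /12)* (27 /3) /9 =1 /4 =0.25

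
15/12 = 1.25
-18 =-18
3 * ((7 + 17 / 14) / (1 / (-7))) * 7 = -2415 / 2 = -1207.50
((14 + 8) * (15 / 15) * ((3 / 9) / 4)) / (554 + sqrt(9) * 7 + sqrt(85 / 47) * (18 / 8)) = 475640 / 149173869- 66 * sqrt(3995) / 248623115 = 0.00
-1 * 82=-82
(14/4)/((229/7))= 49/458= 0.11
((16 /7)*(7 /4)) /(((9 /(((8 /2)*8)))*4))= 32 /9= 3.56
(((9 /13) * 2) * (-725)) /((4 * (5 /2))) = -1305 /13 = -100.38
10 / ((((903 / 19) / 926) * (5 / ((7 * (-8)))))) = -281504 / 129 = -2182.20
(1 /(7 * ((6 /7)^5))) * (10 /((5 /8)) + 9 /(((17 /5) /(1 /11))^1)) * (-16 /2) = -7291837 /181764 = -40.12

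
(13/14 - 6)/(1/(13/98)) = -923/1372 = -0.67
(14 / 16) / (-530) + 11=46633 / 4240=11.00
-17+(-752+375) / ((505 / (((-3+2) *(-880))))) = -68069 / 101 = -673.95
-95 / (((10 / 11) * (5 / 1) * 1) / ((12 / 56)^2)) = -1881 / 1960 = -0.96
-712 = -712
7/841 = 0.01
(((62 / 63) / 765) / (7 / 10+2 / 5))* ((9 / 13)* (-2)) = -248 / 153153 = -0.00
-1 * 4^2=-16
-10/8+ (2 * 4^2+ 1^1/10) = 617/20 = 30.85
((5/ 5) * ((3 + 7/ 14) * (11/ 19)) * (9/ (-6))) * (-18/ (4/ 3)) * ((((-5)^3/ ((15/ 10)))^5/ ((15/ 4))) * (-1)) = 7519531250000/ 171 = 43973866959.06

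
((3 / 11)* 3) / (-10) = -9 / 110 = -0.08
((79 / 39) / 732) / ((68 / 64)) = 316 / 121329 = 0.00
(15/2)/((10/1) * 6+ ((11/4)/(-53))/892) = 0.13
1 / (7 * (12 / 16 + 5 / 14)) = 4 / 31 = 0.13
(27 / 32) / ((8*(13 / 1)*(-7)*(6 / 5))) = -45 / 46592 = -0.00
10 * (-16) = -160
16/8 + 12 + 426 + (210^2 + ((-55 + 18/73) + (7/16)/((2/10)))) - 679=51168251/1168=43808.43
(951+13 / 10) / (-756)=-9523 / 7560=-1.26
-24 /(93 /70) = -560 /31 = -18.06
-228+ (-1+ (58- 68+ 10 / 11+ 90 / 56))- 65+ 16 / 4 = -91625 / 308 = -297.48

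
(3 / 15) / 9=1 / 45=0.02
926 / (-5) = -926 / 5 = -185.20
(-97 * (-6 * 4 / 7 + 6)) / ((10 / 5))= -873 / 7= -124.71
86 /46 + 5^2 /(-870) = 7367 /4002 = 1.84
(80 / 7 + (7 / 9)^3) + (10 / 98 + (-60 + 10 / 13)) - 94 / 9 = -26782292 / 464373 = -57.67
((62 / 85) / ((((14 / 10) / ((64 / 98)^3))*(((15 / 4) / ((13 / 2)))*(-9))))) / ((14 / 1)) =-0.00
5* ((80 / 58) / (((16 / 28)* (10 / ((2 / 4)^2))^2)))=7 / 928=0.01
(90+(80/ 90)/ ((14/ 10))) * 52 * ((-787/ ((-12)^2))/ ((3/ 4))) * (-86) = 5024034860/ 1701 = 2953577.23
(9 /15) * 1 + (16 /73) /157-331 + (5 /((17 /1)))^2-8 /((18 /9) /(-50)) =-2158117563 /16561145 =-130.31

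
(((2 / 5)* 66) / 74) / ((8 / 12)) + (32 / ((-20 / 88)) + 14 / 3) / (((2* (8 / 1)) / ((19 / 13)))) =-137375 / 11544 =-11.90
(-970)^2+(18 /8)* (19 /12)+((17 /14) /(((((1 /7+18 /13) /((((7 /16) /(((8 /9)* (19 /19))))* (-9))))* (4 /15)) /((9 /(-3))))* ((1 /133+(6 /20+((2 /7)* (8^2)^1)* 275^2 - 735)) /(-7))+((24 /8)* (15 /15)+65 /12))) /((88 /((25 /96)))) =115381192737898340408503 /122628075114734464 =940903.56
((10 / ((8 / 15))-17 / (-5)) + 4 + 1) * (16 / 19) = 2172 / 95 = 22.86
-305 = -305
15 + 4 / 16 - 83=-271 / 4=-67.75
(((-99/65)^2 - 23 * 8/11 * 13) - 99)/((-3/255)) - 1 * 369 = 26332.46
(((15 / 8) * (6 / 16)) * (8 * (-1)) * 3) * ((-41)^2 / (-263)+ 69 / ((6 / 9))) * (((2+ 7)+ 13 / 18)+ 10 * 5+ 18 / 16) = -3356656485 / 33664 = -99710.57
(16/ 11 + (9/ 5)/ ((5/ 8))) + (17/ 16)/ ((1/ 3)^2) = 61147/ 4400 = 13.90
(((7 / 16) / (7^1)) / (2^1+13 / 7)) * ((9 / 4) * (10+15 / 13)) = 0.41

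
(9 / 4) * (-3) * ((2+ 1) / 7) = -81 / 28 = -2.89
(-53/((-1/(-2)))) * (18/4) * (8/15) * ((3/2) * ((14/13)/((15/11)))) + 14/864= -42309533/140400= -301.35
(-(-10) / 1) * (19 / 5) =38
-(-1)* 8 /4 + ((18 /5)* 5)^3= 5834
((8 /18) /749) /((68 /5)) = 5 /114597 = 0.00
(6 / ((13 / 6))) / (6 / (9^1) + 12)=0.22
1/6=0.17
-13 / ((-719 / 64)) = 832 / 719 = 1.16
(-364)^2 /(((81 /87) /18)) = 7684768 /3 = 2561589.33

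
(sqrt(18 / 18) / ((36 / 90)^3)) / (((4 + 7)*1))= 125 / 88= 1.42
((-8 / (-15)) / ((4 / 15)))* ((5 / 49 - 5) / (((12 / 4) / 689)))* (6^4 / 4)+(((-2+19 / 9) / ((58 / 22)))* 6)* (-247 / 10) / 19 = -15537232607 / 21315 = -728934.21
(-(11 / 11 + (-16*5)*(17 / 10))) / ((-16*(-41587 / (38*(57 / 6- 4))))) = 28215 / 665392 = 0.04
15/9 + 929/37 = 2972/111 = 26.77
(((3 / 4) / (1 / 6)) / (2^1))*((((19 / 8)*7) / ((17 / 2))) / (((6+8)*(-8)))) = -171 / 4352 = -0.04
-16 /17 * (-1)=16 /17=0.94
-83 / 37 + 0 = -83 / 37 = -2.24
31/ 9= 3.44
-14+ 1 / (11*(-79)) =-12167 / 869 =-14.00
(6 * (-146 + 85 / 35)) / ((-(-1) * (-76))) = 3015 / 266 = 11.33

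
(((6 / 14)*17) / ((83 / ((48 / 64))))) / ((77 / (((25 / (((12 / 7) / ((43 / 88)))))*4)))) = 0.02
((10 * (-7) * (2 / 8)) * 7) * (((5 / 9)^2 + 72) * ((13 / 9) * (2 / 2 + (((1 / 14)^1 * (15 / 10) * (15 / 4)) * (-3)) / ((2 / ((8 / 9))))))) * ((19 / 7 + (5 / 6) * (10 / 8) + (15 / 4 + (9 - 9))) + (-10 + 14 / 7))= 2934.82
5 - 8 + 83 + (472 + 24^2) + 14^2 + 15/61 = 80779/61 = 1324.25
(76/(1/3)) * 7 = 1596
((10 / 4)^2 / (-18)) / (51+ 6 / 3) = -25 / 3816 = -0.01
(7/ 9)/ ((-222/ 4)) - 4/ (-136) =523/ 33966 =0.02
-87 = -87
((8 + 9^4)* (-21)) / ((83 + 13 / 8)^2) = -8828736 / 458329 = -19.26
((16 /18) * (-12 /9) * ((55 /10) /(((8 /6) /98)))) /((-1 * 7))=616 /9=68.44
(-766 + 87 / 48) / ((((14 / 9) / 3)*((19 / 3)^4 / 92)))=-615030327 / 7297976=-84.27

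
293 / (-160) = -293 / 160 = -1.83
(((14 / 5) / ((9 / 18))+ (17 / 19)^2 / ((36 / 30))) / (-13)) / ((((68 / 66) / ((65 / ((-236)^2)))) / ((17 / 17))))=-746603 / 1367225408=-0.00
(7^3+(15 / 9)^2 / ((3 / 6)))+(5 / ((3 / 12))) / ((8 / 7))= 6589 / 18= 366.06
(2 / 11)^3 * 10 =80 / 1331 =0.06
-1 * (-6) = 6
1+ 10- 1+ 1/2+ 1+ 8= 39/2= 19.50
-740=-740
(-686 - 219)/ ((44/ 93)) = -84165/ 44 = -1912.84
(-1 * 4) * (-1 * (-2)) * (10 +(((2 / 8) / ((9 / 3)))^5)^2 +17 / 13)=-9101852540941 / 100615716864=-90.46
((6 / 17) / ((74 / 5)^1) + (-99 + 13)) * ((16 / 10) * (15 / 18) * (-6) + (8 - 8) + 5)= 162237 / 629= 257.93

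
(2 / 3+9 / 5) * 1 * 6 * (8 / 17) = 592 / 85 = 6.96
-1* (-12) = 12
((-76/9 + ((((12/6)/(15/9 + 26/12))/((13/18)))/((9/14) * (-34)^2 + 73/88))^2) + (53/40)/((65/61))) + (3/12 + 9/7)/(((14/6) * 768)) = -1526286427976926573799533/211980546487891694822400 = -7.20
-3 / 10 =-0.30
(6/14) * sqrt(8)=6 * sqrt(2)/7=1.21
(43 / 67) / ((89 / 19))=817 / 5963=0.14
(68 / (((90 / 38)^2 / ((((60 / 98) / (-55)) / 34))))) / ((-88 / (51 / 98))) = 6137 / 261468900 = 0.00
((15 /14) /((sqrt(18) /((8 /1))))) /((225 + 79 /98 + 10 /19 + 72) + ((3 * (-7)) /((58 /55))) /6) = 30856 * sqrt(2) /6372055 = 0.01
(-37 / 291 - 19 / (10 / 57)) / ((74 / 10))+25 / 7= -1670311 / 150738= -11.08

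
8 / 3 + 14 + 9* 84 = 2318 / 3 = 772.67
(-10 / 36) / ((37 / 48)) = -40 / 111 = -0.36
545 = 545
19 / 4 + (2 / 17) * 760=6403 / 68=94.16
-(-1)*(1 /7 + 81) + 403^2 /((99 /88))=9100016 /63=144444.70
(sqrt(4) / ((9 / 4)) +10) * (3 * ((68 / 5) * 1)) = 6664 / 15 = 444.27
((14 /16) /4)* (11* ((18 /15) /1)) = 2.89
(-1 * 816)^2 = 665856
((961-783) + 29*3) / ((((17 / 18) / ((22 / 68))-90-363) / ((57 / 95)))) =-15741 / 44558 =-0.35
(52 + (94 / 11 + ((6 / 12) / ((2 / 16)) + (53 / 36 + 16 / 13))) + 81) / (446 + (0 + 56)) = 763183 / 2584296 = 0.30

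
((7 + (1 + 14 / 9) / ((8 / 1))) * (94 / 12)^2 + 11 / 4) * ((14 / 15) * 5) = 8198897 / 3888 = 2108.77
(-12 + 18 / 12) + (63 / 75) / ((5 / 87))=1029 / 250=4.12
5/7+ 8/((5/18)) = 1033/35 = 29.51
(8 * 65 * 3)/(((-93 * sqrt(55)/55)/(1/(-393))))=520 * sqrt(55)/12183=0.32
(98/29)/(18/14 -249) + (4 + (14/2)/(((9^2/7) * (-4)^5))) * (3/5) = 2764398547/1158589440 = 2.39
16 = 16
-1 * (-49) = 49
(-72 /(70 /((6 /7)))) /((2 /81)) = -8748 /245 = -35.71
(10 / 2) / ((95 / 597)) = 597 / 19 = 31.42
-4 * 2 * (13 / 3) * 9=-312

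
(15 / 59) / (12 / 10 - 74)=-75 / 21476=-0.00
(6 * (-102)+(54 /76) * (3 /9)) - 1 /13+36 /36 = -301755 /494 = -610.84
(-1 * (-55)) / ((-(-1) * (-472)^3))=-55 / 105154048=-0.00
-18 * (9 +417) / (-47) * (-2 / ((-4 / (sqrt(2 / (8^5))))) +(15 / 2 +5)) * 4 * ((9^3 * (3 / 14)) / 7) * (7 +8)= 2731517.03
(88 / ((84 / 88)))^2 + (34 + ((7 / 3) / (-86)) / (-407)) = 131715677209 / 15435882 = 8533.08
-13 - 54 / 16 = -131 / 8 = -16.38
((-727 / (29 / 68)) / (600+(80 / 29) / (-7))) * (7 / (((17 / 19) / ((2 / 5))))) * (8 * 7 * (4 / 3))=-151611488 / 228225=-664.31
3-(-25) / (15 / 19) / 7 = 158 / 21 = 7.52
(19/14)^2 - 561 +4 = -555.16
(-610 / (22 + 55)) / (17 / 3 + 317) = -915 / 37268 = -0.02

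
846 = 846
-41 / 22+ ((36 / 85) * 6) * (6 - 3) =10771 / 1870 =5.76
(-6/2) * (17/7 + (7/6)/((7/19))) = -235/14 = -16.79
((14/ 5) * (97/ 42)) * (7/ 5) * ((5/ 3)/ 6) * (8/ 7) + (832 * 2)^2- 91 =373789063/ 135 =2768807.87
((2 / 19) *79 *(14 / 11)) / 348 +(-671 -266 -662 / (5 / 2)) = -1201.77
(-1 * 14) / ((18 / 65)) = -455 / 9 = -50.56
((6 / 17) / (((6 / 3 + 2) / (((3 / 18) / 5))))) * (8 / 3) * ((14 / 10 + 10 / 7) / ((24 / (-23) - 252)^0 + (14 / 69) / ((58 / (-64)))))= 132066 / 4620175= 0.03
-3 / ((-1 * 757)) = 3 / 757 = 0.00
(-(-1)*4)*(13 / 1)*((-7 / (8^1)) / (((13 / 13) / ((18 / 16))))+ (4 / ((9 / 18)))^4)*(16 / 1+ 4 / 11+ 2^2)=47698742 / 11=4336249.27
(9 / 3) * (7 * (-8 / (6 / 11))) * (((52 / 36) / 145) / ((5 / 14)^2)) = -784784 / 32625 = -24.05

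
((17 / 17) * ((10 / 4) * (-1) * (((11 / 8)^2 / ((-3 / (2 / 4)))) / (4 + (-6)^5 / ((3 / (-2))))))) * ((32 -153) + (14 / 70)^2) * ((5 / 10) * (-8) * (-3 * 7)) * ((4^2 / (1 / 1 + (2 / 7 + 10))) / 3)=-373527 / 512315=-0.73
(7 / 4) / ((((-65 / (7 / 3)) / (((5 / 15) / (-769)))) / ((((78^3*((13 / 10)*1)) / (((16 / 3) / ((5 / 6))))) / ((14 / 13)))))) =599781 / 246080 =2.44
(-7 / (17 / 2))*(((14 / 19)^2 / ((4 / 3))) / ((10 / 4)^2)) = -0.05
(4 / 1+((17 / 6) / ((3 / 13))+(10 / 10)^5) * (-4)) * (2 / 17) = -52 / 9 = -5.78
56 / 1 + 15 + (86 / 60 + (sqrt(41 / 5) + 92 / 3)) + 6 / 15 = sqrt(205) / 5 + 207 / 2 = 106.36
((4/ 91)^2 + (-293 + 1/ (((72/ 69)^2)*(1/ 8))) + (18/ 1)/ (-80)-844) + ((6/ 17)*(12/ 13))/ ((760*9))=-1129.88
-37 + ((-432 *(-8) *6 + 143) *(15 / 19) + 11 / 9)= 16447.64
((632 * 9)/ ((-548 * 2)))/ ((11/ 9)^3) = -518319/ 182347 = -2.84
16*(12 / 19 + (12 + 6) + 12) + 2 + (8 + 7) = 9635 / 19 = 507.11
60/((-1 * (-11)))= 60/11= 5.45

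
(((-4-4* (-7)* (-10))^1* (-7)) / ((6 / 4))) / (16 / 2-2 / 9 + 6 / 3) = 1491 / 11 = 135.55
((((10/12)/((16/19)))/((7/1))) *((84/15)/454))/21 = 19/228816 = 0.00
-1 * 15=-15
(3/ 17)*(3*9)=81/ 17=4.76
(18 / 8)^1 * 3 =27 / 4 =6.75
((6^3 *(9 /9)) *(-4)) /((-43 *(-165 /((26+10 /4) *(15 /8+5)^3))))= -1551825 /1376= -1127.78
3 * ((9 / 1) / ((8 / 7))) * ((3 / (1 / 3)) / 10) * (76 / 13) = 32319 / 260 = 124.30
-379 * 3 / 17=-1137 / 17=-66.88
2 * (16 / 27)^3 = 0.42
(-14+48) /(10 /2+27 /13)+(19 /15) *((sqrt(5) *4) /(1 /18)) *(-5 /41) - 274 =-12383 /46 - 456 *sqrt(5) /41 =-294.07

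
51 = 51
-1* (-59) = 59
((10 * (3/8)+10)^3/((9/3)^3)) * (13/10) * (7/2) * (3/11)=275275/2304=119.48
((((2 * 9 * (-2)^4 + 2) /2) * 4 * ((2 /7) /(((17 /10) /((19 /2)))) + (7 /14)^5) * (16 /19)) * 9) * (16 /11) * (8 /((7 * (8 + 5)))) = 2070961920 /2263261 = 915.03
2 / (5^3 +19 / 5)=5 / 322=0.02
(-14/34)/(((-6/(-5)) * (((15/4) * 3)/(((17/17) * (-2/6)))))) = 14/1377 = 0.01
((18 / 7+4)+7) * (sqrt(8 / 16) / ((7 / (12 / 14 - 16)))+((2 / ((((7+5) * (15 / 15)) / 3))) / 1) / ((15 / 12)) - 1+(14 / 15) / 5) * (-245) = 4123 / 3+25175 * sqrt(2) / 7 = 6460.45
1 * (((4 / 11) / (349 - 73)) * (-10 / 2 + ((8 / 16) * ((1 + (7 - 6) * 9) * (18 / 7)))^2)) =7855 / 37191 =0.21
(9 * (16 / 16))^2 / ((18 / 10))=45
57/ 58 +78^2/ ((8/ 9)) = 198519/ 29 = 6845.48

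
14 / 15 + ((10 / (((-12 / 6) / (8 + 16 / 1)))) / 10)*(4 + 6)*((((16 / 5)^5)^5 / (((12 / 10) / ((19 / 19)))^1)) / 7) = -15211807202738519167752918933262 / 250339508056640625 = -60764708378738.08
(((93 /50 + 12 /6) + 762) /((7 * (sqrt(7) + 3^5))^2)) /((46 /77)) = 0.00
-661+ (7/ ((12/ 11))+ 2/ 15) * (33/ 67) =-881417/ 1340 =-657.77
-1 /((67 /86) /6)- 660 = -44736 /67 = -667.70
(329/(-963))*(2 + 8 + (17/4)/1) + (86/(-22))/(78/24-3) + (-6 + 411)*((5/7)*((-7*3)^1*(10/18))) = -47958109/14124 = -3395.50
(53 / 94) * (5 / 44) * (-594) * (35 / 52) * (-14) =1752975 / 4888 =358.63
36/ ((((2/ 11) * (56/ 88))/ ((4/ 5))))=8712/ 35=248.91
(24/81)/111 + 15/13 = 45059/38961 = 1.16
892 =892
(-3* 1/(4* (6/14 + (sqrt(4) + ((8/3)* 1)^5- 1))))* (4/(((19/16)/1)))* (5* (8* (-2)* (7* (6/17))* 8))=1097349120/37436669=29.31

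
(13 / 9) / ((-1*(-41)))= 13 / 369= 0.04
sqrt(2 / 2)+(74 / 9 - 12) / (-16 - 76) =431 / 414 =1.04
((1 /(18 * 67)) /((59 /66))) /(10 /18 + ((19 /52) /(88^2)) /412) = 5474946048 /3279161543803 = 0.00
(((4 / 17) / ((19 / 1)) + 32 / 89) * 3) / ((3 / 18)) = 192456 / 28747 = 6.69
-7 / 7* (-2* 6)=12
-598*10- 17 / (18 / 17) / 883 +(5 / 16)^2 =-12165741677 / 2034432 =-5979.92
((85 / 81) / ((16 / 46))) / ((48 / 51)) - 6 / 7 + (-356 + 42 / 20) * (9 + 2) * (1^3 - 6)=1412825989 / 72576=19466.85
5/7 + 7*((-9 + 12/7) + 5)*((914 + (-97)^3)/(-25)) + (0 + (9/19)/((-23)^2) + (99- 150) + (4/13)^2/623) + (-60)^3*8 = -61155034860154553/26455990925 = -2311576.04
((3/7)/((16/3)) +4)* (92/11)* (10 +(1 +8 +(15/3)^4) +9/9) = 6779595/308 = 22011.67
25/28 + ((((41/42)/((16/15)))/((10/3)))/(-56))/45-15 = -5308841/376320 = -14.11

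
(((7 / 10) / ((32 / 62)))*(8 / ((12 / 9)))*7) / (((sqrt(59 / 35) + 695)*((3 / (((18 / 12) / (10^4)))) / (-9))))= -4433961 / 120219136000 + 4557*sqrt(2065) / 3005478400000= -0.00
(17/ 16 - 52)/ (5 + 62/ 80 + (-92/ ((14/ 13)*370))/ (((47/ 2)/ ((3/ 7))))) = -347234825/ 39338778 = -8.83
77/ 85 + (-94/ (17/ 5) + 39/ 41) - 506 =-1853288/ 3485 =-531.79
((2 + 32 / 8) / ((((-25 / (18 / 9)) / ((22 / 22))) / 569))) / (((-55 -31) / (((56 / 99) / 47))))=63728 / 1667325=0.04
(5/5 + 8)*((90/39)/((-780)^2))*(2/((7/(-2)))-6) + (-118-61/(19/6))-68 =-1199563311/5844020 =-205.26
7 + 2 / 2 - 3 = 5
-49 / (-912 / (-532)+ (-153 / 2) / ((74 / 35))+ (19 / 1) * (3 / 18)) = 152292 / 97285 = 1.57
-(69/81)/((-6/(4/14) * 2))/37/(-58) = -23/2433564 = -0.00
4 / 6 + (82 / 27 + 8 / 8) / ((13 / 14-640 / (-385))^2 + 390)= 3508918 / 5184243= 0.68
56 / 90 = 28 / 45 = 0.62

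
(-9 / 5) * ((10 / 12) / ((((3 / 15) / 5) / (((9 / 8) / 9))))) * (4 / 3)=-25 / 4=-6.25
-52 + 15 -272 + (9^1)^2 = -228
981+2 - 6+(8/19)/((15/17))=278581/285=977.48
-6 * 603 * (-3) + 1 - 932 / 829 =8997863 / 829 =10853.88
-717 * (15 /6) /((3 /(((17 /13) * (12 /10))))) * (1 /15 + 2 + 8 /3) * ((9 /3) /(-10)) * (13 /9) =288473 /150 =1923.15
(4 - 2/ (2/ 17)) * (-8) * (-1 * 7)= -728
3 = 3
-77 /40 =-1.92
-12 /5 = -2.40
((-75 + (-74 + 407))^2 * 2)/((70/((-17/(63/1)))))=-125732/245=-513.19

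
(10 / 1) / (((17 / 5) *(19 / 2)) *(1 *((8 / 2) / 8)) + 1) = 200 / 343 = 0.58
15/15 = 1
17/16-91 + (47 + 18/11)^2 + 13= 4430649/1936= 2288.56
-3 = -3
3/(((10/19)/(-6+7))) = 57/10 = 5.70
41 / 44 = 0.93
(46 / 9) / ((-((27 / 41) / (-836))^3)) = 1852372112922496 / 177147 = 10456694795.41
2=2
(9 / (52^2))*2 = 9 / 1352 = 0.01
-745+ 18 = -727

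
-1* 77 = -77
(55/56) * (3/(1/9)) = 1485/56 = 26.52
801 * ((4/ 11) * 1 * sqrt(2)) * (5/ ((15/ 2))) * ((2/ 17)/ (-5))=-4272 * sqrt(2)/ 935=-6.46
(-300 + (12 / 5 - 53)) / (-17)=1753 / 85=20.62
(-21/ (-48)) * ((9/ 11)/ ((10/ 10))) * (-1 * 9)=-567/ 176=-3.22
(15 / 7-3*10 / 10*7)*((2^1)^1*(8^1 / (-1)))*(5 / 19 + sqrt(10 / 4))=10560 / 133 + 1056*sqrt(10) / 7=556.45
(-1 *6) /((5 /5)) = -6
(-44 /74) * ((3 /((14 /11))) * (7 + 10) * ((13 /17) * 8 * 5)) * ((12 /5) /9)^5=-12886016 /13111875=-0.98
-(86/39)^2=-4.86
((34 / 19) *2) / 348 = 17 / 1653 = 0.01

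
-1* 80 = -80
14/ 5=2.80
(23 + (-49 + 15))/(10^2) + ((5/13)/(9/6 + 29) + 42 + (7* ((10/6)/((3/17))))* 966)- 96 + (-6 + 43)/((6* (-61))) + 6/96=60720832199/951600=63809.20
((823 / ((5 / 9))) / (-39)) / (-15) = 823 / 325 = 2.53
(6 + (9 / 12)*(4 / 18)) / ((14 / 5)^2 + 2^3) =925 / 2376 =0.39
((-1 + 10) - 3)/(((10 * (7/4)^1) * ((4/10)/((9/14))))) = 27/49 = 0.55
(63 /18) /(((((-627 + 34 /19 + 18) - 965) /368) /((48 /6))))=-6.55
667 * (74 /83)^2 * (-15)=-7952.88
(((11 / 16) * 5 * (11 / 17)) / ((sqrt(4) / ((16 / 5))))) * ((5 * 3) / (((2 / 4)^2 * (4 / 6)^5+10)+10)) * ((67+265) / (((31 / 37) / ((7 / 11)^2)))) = 427.60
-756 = -756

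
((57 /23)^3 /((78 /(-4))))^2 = 15242865444 /25018065241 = 0.61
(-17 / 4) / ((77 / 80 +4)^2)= -27200 / 157609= -0.17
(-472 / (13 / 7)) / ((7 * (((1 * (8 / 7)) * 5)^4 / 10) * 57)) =-141659 / 23712000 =-0.01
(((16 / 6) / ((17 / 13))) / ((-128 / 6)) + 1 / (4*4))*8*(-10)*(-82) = -3690 / 17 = -217.06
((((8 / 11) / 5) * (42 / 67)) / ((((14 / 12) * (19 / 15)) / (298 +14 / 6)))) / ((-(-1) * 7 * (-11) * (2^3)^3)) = -8109 / 17251696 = -0.00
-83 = -83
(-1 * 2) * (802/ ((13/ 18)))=-28872/ 13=-2220.92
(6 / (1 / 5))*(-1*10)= -300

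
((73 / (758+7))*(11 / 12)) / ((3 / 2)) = 803 / 13770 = 0.06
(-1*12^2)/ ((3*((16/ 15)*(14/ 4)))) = -12.86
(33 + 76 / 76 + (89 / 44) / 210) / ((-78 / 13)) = -314249 / 55440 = -5.67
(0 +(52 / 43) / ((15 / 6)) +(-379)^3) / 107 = -11704586781 / 23005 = -508784.47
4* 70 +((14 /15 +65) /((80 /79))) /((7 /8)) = 372131 /1050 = 354.41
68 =68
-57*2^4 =-912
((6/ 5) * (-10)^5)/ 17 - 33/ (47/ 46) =-5665806/ 799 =-7091.12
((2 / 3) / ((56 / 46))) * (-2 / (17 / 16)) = -1.03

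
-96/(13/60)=-5760/13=-443.08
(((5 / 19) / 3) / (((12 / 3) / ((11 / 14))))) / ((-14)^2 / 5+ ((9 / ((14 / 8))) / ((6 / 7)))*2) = 275 / 817152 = 0.00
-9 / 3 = -3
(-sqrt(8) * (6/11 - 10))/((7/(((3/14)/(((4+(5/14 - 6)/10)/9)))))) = 4320 * sqrt(2)/2849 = 2.14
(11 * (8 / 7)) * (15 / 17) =1320 / 119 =11.09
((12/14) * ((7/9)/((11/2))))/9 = 4/297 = 0.01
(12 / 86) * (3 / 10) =9 / 215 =0.04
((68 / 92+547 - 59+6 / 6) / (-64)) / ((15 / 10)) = -5.10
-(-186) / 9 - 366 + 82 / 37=-38086 / 111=-343.12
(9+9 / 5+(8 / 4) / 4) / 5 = 113 / 50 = 2.26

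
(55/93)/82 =0.01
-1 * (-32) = 32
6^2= 36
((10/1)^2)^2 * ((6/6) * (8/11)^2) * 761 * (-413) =-201147520000/121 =-1662376198.35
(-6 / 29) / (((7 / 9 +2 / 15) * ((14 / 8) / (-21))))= 3240 / 1189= 2.72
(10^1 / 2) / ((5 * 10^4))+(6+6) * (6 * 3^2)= 648.00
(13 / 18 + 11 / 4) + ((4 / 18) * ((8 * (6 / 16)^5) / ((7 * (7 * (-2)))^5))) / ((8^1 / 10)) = 2314037239806785 / 666442725064704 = 3.47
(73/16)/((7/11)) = 803/112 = 7.17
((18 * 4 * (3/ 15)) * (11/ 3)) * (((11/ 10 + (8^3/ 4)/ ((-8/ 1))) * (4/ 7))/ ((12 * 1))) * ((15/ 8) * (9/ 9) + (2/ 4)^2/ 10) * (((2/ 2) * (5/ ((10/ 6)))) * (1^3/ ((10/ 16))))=-1494768/ 4375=-341.66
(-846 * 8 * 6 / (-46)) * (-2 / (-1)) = 40608 / 23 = 1765.57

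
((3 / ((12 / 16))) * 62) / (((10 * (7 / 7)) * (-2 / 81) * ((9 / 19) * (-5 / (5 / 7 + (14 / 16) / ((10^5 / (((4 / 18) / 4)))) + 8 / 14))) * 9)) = 76334428861 / 1260000000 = 60.58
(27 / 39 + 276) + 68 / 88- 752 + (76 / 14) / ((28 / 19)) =-470.85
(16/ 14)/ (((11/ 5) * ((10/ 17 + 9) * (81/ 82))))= 55760/ 1016631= 0.05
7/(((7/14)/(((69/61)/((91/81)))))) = 11178/793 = 14.10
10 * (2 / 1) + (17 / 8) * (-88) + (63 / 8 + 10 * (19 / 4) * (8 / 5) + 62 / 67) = -44059 / 536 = -82.20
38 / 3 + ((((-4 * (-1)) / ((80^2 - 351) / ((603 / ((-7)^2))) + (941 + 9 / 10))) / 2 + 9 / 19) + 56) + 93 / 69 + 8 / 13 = 10474756795186 / 147314016681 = 71.10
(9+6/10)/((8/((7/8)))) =1.05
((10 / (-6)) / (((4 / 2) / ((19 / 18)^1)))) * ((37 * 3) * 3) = -3515 / 12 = -292.92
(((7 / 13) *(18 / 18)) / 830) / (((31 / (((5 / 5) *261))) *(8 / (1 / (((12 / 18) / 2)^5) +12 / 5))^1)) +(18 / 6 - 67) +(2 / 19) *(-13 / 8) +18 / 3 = -14745210049 / 254212400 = -58.00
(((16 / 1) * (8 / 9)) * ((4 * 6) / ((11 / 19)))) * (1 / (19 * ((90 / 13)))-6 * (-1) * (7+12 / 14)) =288968192 / 10395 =27798.77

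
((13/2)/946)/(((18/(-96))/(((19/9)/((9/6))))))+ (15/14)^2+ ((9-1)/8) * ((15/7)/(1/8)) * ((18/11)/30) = 2.03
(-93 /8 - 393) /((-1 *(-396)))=-1079 /1056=-1.02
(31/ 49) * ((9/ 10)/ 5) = 279/ 2450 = 0.11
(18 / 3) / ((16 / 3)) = 9 / 8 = 1.12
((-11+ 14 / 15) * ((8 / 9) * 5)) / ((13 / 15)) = -6040 / 117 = -51.62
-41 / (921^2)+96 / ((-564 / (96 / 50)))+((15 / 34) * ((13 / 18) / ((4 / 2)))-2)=-293808111259 / 135548911800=-2.17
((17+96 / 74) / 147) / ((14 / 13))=8801 / 76146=0.12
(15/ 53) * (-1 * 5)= -75/ 53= -1.42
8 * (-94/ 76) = -188/ 19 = -9.89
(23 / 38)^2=529 / 1444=0.37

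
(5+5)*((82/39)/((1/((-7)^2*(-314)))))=-12616520/39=-323500.51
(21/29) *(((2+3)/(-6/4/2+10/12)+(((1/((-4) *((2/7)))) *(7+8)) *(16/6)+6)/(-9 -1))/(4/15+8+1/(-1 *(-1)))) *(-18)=-356643/4031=-88.48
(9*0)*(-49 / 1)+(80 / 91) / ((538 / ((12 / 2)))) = 240 / 24479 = 0.01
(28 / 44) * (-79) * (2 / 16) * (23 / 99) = -12719 / 8712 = -1.46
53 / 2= 26.50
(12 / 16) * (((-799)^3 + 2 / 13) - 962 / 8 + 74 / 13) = -79572872091 / 208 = -382561885.05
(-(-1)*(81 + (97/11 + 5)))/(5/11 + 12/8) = 48.51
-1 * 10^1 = -10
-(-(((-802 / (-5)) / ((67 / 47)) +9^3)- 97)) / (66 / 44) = 166276 / 335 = 496.35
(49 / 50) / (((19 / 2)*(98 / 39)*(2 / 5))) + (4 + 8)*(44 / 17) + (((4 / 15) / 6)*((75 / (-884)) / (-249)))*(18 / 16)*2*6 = 108603681 / 3485170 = 31.16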